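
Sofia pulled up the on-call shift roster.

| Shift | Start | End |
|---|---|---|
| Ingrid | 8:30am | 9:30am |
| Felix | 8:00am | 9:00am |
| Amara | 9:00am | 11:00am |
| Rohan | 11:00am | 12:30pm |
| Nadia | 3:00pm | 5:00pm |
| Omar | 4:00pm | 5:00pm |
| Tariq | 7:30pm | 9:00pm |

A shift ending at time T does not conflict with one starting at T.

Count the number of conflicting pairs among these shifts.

3

Sorted by start: Felix, Ingrid, Amara, Rohan, Nadia, Omar, Tariq.
Ingrid starts before Felix ends → Felix and Ingrid overlap.
Amara starts exactly when Felix ends (back-to-back, no overlap); Felix is clear from here.
Amara starts before Ingrid ends → Ingrid and Amara overlap.
Rohan starts after Ingrid ends; Ingrid is clear from here.
Rohan starts exactly when Amara ends (back-to-back, no overlap); Amara is clear from here.
Nadia starts after Rohan ends; Rohan is clear from here.
Omar starts before Nadia ends → Nadia and Omar overlap.
Tariq starts after Nadia ends.
Tariq starts after Omar ends.
Overlapping pairs: Amara & Ingrid, Felix & Ingrid, Nadia & Omar — 3 in total.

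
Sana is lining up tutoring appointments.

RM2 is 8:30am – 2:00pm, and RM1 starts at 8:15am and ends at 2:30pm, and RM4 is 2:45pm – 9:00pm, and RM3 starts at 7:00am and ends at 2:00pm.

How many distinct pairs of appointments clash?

Two intervals overlap when each starts before the other ends.
Sorted by start: RM3, RM1, RM2, RM4.
RM1 starts before RM3 ends → RM3 and RM1 overlap.
RM2 starts before RM3 ends → RM3 and RM2 overlap.
RM4 starts after RM3 ends.
RM2 starts before RM1 ends → RM1 and RM2 overlap.
RM4 starts after RM1 ends.
RM4 starts after RM2 ends.
Overlapping pairs: RM1 & RM2, RM1 & RM3, RM2 & RM3 — 3 in total.

3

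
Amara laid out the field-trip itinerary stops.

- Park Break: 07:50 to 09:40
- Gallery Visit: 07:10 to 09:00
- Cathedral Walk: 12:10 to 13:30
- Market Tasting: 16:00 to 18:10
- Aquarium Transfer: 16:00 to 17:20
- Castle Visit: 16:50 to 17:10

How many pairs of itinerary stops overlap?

Check each pair: they overlap iff neither finishes before the other starts.
Sorted by start: Gallery Visit, Park Break, Cathedral Walk, Market Tasting, Aquarium Transfer, Castle Visit.
Park Break starts before Gallery Visit ends → Gallery Visit and Park Break overlap.
Cathedral Walk starts after Gallery Visit ends, so Gallery Visit has no further overlaps.
Cathedral Walk starts after Park Break ends, so Park Break has no further overlaps.
Market Tasting starts after Cathedral Walk ends, so Cathedral Walk has no further overlaps.
Aquarium Transfer starts before Market Tasting ends → Market Tasting and Aquarium Transfer overlap.
Castle Visit starts before Market Tasting ends → Market Tasting and Castle Visit overlap.
Castle Visit starts before Aquarium Transfer ends → Aquarium Transfer and Castle Visit overlap.
Overlapping pairs: Aquarium Transfer & Castle Visit, Aquarium Transfer & Market Tasting, Castle Visit & Market Tasting, Gallery Visit & Park Break — 4 in total.

4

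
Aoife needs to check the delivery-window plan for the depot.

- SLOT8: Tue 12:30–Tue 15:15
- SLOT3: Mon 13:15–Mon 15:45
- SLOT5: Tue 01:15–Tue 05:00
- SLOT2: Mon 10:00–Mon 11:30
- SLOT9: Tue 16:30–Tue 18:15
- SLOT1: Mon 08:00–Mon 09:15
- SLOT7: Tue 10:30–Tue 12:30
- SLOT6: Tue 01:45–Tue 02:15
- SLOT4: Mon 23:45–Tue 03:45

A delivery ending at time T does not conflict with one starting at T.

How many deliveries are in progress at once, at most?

3

Walk through starts and ends in time order (an end at T is processed before a start at T):
Mon 08:00 start SLOT1 → 1
Mon 09:15 end SLOT1 → 0
Mon 10:00 start SLOT2 → 1
Mon 11:30 end SLOT2 → 0
Mon 13:15 start SLOT3 → 1
Mon 15:45 end SLOT3 → 0
Mon 23:45 start SLOT4 → 1
Tue 01:15 start SLOT5 → 2
Tue 01:45 start SLOT6 → 3
Tue 02:15 end SLOT6 → 2
Tue 03:45 end SLOT4 → 1
Tue 05:00 end SLOT5 → 0
Tue 10:30 start SLOT7 → 1
Tue 12:30 end SLOT7 → 0
Tue 12:30 start SLOT8 → 1
Tue 15:15 end SLOT8 → 0
Tue 16:30 start SLOT9 → 1
Tue 18:15 end SLOT9 → 0
Peak is 3, at Tue 01:45 (SLOT4, SLOT5, SLOT6).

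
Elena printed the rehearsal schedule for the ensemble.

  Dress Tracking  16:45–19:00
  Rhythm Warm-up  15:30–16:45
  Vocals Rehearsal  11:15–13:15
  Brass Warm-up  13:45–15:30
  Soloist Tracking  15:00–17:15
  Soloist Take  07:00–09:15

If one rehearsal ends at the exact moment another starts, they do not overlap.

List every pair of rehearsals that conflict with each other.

Brass Warm-up & Soloist Tracking, Dress Tracking & Soloist Tracking, Rhythm Warm-up & Soloist Tracking

Sorted by start: Soloist Take, Vocals Rehearsal, Brass Warm-up, Soloist Tracking, Rhythm Warm-up, Dress Tracking.
Vocals Rehearsal starts after Soloist Take ends, so nothing later overlaps Soloist Take either.
Brass Warm-up starts after Vocals Rehearsal ends, so nothing later overlaps Vocals Rehearsal either.
Soloist Tracking starts before Brass Warm-up ends → Brass Warm-up and Soloist Tracking overlap.
Rhythm Warm-up starts exactly when Brass Warm-up ends (back-to-back, no overlap), so nothing later overlaps Brass Warm-up either.
Rhythm Warm-up starts before Soloist Tracking ends → Soloist Tracking and Rhythm Warm-up overlap.
Dress Tracking starts before Soloist Tracking ends → Soloist Tracking and Dress Tracking overlap.
Dress Tracking starts exactly when Rhythm Warm-up ends (back-to-back, no overlap).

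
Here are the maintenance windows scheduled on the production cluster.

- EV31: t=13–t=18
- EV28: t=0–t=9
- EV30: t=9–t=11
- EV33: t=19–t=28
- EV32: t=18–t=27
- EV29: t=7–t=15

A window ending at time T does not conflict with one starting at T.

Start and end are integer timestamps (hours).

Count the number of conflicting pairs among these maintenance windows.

Sorted by start: EV28, EV29, EV30, EV31, EV32, EV33.
EV29 starts before EV28 ends → EV28 and EV29 overlap.
EV30 starts exactly when EV28 ends (back-to-back, no overlap), so nothing later overlaps EV28 either.
EV30 starts before EV29 ends → EV29 and EV30 overlap.
EV31 starts before EV29 ends → EV29 and EV31 overlap.
EV32 starts after EV29 ends, so nothing later overlaps EV29 either.
EV31 starts after EV30 ends, so nothing later overlaps EV30 either.
EV32 starts exactly when EV31 ends (back-to-back, no overlap), so nothing later overlaps EV31 either.
EV33 starts before EV32 ends → EV32 and EV33 overlap.
Overlapping pairs: EV28 & EV29, EV29 & EV30, EV29 & EV31, EV32 & EV33 — 4 in total.

4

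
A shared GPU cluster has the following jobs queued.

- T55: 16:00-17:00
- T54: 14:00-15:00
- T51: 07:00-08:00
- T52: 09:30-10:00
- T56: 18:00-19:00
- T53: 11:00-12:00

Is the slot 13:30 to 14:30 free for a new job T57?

No — it overlaps T54

T51: ends 08:00 at or before T57 starts 13:30 → clear.
T52: ends 10:00 at or before T57 starts 13:30 → clear.
T53: ends 12:00 at or before T57 starts 13:30 → clear.
T54: starts 14:00 before T57 ends 14:30, and ends 15:00 after T57 starts 13:30 → overlap.
T55: starts 16:00 at or after T57 ends 14:30 → clear.
T56: starts 18:00 at or after T57 ends 14:30 → clear.
T57 overlaps T54.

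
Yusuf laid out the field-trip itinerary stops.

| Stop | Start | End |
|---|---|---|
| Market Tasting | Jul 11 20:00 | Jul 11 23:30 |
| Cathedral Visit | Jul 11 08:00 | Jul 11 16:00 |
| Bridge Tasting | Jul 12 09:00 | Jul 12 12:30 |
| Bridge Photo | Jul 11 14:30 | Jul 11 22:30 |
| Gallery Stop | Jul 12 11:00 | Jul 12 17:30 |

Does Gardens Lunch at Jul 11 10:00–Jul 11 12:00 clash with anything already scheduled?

Cathedral Visit: starts Jul 11 08:00 before Gardens Lunch ends Jul 11 12:00, and ends Jul 11 16:00 after Gardens Lunch starts Jul 11 10:00 → overlap.
Bridge Photo: starts Jul 11 14:30 at or after Gardens Lunch ends Jul 11 12:00 → clear.
Market Tasting: starts Jul 11 20:00 at or after Gardens Lunch ends Jul 11 12:00 → clear.
Bridge Tasting: starts Jul 12 09:00 at or after Gardens Lunch ends Jul 11 12:00 → clear.
Gallery Stop: starts Jul 12 11:00 at or after Gardens Lunch ends Jul 11 12:00 → clear.
Gardens Lunch overlaps Cathedral Visit.

Yes — it overlaps Cathedral Visit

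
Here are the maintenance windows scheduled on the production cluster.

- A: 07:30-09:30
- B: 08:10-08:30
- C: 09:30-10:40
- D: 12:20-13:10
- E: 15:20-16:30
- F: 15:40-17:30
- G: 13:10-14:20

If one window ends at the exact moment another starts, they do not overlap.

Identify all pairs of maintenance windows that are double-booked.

Sorted by start: A, B, C, D, G, E, F.
B starts before A ends → A and B overlap.
C starts exactly when A ends (back-to-back, no overlap), so nothing later overlaps A either.
C starts after B ends, so nothing later overlaps B either.
D starts after C ends, so nothing later overlaps C either.
G starts exactly when D ends (back-to-back, no overlap), so nothing later overlaps D either.
E starts after G ends, so nothing later overlaps G either.
F starts before E ends → E and F overlap.

A & B, E & F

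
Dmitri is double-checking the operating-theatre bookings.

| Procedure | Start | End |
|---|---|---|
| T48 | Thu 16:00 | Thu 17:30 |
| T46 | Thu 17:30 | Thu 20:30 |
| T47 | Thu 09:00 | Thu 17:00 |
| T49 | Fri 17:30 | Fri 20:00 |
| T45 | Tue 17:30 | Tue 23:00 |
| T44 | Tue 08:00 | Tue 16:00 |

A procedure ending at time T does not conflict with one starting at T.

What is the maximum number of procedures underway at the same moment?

Sweep the timeline, counting +1 at each start and −1 at each end (ends before starts at a tie):
Tue 08:00 start T44 → 1
Tue 16:00 end T44 → 0
Tue 17:30 start T45 → 1
Tue 23:00 end T45 → 0
Thu 09:00 start T47 → 1
Thu 16:00 start T48 → 2
Thu 17:00 end T47 → 1
Thu 17:30 end T48 → 0
Thu 17:30 start T46 → 1
Thu 20:30 end T46 → 0
Fri 17:30 start T49 → 1
Fri 20:00 end T49 → 0
Peak is 2, at Thu 16:00 (T47, T48).

2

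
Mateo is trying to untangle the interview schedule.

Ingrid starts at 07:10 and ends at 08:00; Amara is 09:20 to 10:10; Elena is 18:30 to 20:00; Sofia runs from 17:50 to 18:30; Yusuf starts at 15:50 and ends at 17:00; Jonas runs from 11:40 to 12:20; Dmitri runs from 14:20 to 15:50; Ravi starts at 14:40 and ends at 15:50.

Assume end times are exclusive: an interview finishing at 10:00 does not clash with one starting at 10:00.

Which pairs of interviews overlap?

Dmitri & Ravi

Check each pair: they overlap iff neither finishes before the other starts.
Sorted by start: Ingrid, Amara, Jonas, Dmitri, Ravi, Yusuf, Sofia, Elena.
Amara starts after Ingrid ends, so Ingrid has no further overlaps.
Jonas starts after Amara ends, so Amara has no further overlaps.
Dmitri starts after Jonas ends, so Jonas has no further overlaps.
Ravi starts before Dmitri ends → Dmitri and Ravi overlap.
Yusuf starts exactly when Dmitri ends (back-to-back, no overlap), so Dmitri has no further overlaps.
Yusuf starts exactly when Ravi ends (back-to-back, no overlap), so Ravi has no further overlaps.
Sofia starts after Yusuf ends, so Yusuf has no further overlaps.
Elena starts exactly when Sofia ends (back-to-back, no overlap).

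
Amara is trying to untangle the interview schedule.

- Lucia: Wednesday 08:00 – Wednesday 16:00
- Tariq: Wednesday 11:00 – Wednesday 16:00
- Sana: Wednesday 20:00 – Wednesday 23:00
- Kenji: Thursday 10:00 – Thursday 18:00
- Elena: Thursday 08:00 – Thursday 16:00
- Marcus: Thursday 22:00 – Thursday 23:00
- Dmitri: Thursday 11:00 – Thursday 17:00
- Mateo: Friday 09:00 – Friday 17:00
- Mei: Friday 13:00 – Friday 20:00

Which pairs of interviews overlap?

Dmitri & Elena, Dmitri & Kenji, Elena & Kenji, Lucia & Tariq, Mateo & Mei

Sorted by start: Lucia, Tariq, Sana, Elena, Kenji, Dmitri, Marcus, Mateo, Mei.
Tariq starts before Lucia ends → Lucia and Tariq overlap.
Sana starts after Lucia ends — done with Lucia.
Sana starts after Tariq ends — done with Tariq.
Elena starts after Sana ends — done with Sana.
Kenji starts before Elena ends → Elena and Kenji overlap.
Dmitri starts before Elena ends → Elena and Dmitri overlap.
Marcus starts after Elena ends — done with Elena.
Dmitri starts before Kenji ends → Kenji and Dmitri overlap.
Marcus starts after Kenji ends — done with Kenji.
Marcus starts after Dmitri ends — done with Dmitri.
Mateo starts after Marcus ends — done with Marcus.
Mei starts before Mateo ends → Mateo and Mei overlap.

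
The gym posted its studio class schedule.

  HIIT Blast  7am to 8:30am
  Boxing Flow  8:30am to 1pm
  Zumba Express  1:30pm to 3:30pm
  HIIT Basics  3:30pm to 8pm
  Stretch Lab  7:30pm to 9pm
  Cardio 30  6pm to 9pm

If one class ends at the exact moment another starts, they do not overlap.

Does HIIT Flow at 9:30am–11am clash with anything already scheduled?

HIIT Blast: ends 8:30am at or before HIIT Flow starts 9:30am → clear.
Boxing Flow: starts 8:30am before HIIT Flow ends 11am, and ends 1pm after HIIT Flow starts 9:30am → overlap.
Zumba Express: starts 1:30pm at or after HIIT Flow ends 11am → clear.
HIIT Basics: starts 3:30pm at or after HIIT Flow ends 11am → clear.
Cardio 30: starts 6pm at or after HIIT Flow ends 11am → clear.
Stretch Lab: starts 7:30pm at or after HIIT Flow ends 11am → clear.
HIIT Flow overlaps Boxing Flow.

Yes — it overlaps Boxing Flow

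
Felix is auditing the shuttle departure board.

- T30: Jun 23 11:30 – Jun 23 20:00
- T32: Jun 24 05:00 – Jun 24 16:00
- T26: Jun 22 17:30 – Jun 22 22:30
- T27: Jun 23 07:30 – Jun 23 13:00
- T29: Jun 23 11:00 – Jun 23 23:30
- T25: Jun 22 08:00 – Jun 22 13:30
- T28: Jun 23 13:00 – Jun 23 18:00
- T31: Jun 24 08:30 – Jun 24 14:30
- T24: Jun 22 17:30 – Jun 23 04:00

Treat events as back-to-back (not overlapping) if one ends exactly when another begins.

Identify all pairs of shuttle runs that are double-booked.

Sorted by start: T25, T24, T26, T27, T29, T30, T28, T32, T31.
T24 starts after T25 ends, so nothing later overlaps T25 either.
T26 starts before T24 ends → T24 and T26 overlap.
T27 starts after T24 ends, so nothing later overlaps T24 either.
T27 starts after T26 ends, so nothing later overlaps T26 either.
T29 starts before T27 ends → T27 and T29 overlap.
T30 starts before T27 ends → T27 and T30 overlap.
T28 starts exactly when T27 ends (back-to-back, no overlap), so nothing later overlaps T27 either.
T30 starts before T29 ends → T29 and T30 overlap.
T28 starts before T29 ends → T29 and T28 overlap.
T32 starts after T29 ends, so nothing later overlaps T29 either.
T28 starts before T30 ends → T30 and T28 overlap.
T32 starts after T30 ends, so nothing later overlaps T30 either.
T32 starts after T28 ends, so nothing later overlaps T28 either.
T31 starts before T32 ends → T32 and T31 overlap.

T24 & T26, T27 & T29, T27 & T30, T28 & T29, T28 & T30, T29 & T30, T31 & T32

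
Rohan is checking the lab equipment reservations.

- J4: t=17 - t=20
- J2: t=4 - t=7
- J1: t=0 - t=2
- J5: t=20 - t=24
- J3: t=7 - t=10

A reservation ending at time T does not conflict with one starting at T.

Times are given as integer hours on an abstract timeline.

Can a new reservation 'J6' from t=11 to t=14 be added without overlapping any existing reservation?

J1: ends t=2 at or before J6 starts t=11 → clear.
J2: ends t=7 at or before J6 starts t=11 → clear.
J3: ends t=10 at or before J6 starts t=11 → clear.
J4: starts t=17 at or after J6 ends t=14 → clear.
J5: starts t=20 at or after J6 ends t=14 → clear.

Yes — the slot is free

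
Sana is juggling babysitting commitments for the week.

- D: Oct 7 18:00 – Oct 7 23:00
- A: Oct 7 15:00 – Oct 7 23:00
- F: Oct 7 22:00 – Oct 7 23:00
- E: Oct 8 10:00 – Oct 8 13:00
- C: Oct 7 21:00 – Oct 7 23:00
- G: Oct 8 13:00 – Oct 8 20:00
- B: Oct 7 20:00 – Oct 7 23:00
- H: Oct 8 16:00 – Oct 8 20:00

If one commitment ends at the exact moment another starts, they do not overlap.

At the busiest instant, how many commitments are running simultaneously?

Sort all start/end points and keep a running count:
Oct 7 15:00 start A → 1
Oct 7 18:00 start D → 2
Oct 7 20:00 start B → 3
Oct 7 21:00 start C → 4
Oct 7 22:00 start F → 5
Oct 7 23:00 end A → 4
Oct 7 23:00 end B → 3
Oct 7 23:00 end C → 2
Oct 7 23:00 end D → 1
Oct 7 23:00 end F → 0
Oct 8 10:00 start E → 1
Oct 8 13:00 end E → 0
Oct 8 13:00 start G → 1
Oct 8 16:00 start H → 2
Oct 8 20:00 end G → 1
Oct 8 20:00 end H → 0
Peak is 5, at Oct 7 22:00 (A, B, C, D, F).

5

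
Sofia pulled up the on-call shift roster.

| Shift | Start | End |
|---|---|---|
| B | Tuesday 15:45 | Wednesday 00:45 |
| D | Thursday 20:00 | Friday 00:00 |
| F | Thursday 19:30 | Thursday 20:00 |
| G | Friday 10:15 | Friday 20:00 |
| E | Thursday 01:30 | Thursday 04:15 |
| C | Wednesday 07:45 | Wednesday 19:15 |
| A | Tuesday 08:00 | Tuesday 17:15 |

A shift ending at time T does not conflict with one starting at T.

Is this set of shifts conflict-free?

No

Sorted by start: A, B, C, E, F, D, G.
B starts before A ends → A and B overlap.
That's a conflict, so the schedule is not conflict-free.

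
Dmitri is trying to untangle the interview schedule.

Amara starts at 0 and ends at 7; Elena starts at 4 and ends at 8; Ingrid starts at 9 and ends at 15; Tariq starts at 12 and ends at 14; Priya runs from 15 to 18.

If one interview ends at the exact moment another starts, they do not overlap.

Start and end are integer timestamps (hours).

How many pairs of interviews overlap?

Check each pair: they overlap iff neither finishes before the other starts.
Sorted by start: Amara, Elena, Ingrid, Tariq, Priya.
Elena starts before Amara ends → Amara and Elena overlap.
Ingrid starts after Amara ends — done with Amara.
Ingrid starts after Elena ends — done with Elena.
Tariq starts before Ingrid ends → Ingrid and Tariq overlap.
Priya starts exactly when Ingrid ends (back-to-back, no overlap).
Priya starts after Tariq ends.
Overlapping pairs: Amara & Elena, Ingrid & Tariq — 2 in total.

2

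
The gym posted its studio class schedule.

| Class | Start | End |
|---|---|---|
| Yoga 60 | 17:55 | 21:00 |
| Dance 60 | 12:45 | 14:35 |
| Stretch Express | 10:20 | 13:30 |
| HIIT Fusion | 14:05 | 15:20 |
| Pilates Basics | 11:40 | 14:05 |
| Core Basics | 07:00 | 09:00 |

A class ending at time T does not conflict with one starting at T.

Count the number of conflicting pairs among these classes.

Sorted by start: Core Basics, Stretch Express, Pilates Basics, Dance 60, HIIT Fusion, Yoga 60.
Stretch Express starts after Core Basics ends, so nothing later overlaps Core Basics either.
Pilates Basics starts before Stretch Express ends → Stretch Express and Pilates Basics overlap.
Dance 60 starts before Stretch Express ends → Stretch Express and Dance 60 overlap.
HIIT Fusion starts after Stretch Express ends, so nothing later overlaps Stretch Express either.
Dance 60 starts before Pilates Basics ends → Pilates Basics and Dance 60 overlap.
HIIT Fusion starts exactly when Pilates Basics ends (back-to-back, no overlap), so nothing later overlaps Pilates Basics either.
HIIT Fusion starts before Dance 60 ends → Dance 60 and HIIT Fusion overlap.
Yoga 60 starts after Dance 60 ends.
Yoga 60 starts after HIIT Fusion ends.
Overlapping pairs: Dance 60 & HIIT Fusion, Dance 60 & Pilates Basics, Dance 60 & Stretch Express, Pilates Basics & Stretch Express — 4 in total.

4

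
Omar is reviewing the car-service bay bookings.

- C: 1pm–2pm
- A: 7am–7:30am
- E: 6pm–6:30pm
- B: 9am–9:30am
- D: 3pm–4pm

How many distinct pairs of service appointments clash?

Sorted by start: A, B, C, D, E.
B starts after A ends, so nothing later overlaps A either.
C starts after B ends, so nothing later overlaps B either.
D starts after C ends, so nothing later overlaps C either.
E starts after D ends.
No pair overlaps.

0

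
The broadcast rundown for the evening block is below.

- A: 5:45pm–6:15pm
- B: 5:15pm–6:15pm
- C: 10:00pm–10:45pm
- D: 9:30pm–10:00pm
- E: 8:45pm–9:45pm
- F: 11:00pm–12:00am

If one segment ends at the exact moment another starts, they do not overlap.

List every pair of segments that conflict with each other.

Sorted by start: B, A, E, D, C, F.
A starts before B ends → B and A overlap.
E starts after B ends, so nothing later overlaps B either.
E starts after A ends, so nothing later overlaps A either.
D starts before E ends → E and D overlap.
C starts after E ends, so nothing later overlaps E either.
C starts exactly when D ends (back-to-back, no overlap), so nothing later overlaps D either.
F starts after C ends.

A & B, D & E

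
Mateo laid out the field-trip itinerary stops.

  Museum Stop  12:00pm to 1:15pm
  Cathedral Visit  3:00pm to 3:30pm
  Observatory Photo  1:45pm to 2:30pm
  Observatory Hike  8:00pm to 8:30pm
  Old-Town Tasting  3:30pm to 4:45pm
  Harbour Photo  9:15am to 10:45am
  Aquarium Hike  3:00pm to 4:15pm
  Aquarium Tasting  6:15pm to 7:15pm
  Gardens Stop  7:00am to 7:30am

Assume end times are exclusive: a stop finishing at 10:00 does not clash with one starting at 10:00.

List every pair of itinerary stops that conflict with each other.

Check each pair: they overlap iff neither finishes before the other starts.
Sorted by start: Gardens Stop, Harbour Photo, Museum Stop, Observatory Photo, Cathedral Visit, Aquarium Hike, Old-Town Tasting, Aquarium Tasting, Observatory Hike.
Harbour Photo starts after Gardens Stop ends; Gardens Stop is clear from here.
Museum Stop starts after Harbour Photo ends; Harbour Photo is clear from here.
Observatory Photo starts after Museum Stop ends; Museum Stop is clear from here.
Cathedral Visit starts after Observatory Photo ends; Observatory Photo is clear from here.
Aquarium Hike starts before Cathedral Visit ends → Cathedral Visit and Aquarium Hike overlap.
Old-Town Tasting starts exactly when Cathedral Visit ends (back-to-back, no overlap); Cathedral Visit is clear from here.
Old-Town Tasting starts before Aquarium Hike ends → Aquarium Hike and Old-Town Tasting overlap.
Aquarium Tasting starts after Aquarium Hike ends; Aquarium Hike is clear from here.
Aquarium Tasting starts after Old-Town Tasting ends; Old-Town Tasting is clear from here.
Observatory Hike starts after Aquarium Tasting ends.

Aquarium Hike & Cathedral Visit, Aquarium Hike & Old-Town Tasting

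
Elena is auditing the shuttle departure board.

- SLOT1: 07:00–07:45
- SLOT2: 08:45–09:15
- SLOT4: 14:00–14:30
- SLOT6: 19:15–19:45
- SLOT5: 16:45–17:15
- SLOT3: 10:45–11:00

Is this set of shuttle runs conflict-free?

Check each pair: they overlap iff neither finishes before the other starts.
Sorted by start: SLOT1, SLOT2, SLOT3, SLOT4, SLOT5, SLOT6.
SLOT2 starts after SLOT1 ends; SLOT1 is clear from here.
SLOT3 starts after SLOT2 ends; SLOT2 is clear from here.
SLOT4 starts after SLOT3 ends; SLOT3 is clear from here.
SLOT5 starts after SLOT4 ends; SLOT4 is clear from here.
SLOT6 starts after SLOT5 ends.
Every pair is clear; the schedule has no overlaps.

Yes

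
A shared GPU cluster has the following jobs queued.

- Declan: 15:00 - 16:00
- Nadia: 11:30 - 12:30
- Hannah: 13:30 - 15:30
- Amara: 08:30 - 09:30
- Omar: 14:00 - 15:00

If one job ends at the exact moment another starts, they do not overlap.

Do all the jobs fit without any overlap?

Sorted by start: Amara, Nadia, Hannah, Omar, Declan.
Nadia starts after Amara ends, so Amara has no further overlaps.
Hannah starts after Nadia ends, so Nadia has no further overlaps.
Omar starts before Hannah ends → Hannah and Omar overlap.
That's a conflict, so the schedule is not conflict-free.

No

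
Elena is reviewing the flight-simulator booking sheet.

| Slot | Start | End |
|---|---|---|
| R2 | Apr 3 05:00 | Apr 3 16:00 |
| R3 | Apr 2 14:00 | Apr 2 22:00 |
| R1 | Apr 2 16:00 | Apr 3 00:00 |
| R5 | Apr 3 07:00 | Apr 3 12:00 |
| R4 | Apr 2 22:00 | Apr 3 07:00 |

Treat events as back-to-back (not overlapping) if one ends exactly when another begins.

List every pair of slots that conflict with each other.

Sorted by start: R3, R1, R4, R2, R5.
R1 starts before R3 ends → R3 and R1 overlap.
R4 starts exactly when R3 ends (back-to-back, no overlap); R3 is clear from here.
R4 starts before R1 ends → R1 and R4 overlap.
R2 starts after R1 ends; R1 is clear from here.
R2 starts before R4 ends → R4 and R2 overlap.
R5 starts exactly when R4 ends (back-to-back, no overlap).
R5 starts before R2 ends → R2 and R5 overlap.

R1 & R3, R1 & R4, R2 & R4, R2 & R5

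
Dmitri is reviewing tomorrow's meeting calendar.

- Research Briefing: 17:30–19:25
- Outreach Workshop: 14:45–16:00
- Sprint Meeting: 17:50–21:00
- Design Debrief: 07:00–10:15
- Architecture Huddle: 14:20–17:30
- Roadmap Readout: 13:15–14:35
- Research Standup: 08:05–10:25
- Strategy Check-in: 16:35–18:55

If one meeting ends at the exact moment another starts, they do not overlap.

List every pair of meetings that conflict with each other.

Architecture Huddle & Outreach Workshop, Architecture Huddle & Roadmap Readout, Architecture Huddle & Strategy Check-in, Design Debrief & Research Standup, Research Briefing & Sprint Meeting, Research Briefing & Strategy Check-in, Sprint Meeting & Strategy Check-in

Sorted by start: Design Debrief, Research Standup, Roadmap Readout, Architecture Huddle, Outreach Workshop, Strategy Check-in, Research Briefing, Sprint Meeting.
Research Standup starts before Design Debrief ends → Design Debrief and Research Standup overlap.
Roadmap Readout starts after Design Debrief ends — done with Design Debrief.
Roadmap Readout starts after Research Standup ends — done with Research Standup.
Architecture Huddle starts before Roadmap Readout ends → Roadmap Readout and Architecture Huddle overlap.
Outreach Workshop starts after Roadmap Readout ends — done with Roadmap Readout.
Outreach Workshop starts before Architecture Huddle ends → Architecture Huddle and Outreach Workshop overlap.
Strategy Check-in starts before Architecture Huddle ends → Architecture Huddle and Strategy Check-in overlap.
Research Briefing starts exactly when Architecture Huddle ends (back-to-back, no overlap) — done with Architecture Huddle.
Strategy Check-in starts after Outreach Workshop ends — done with Outreach Workshop.
Research Briefing starts before Strategy Check-in ends → Strategy Check-in and Research Briefing overlap.
Sprint Meeting starts before Strategy Check-in ends → Strategy Check-in and Sprint Meeting overlap.
Sprint Meeting starts before Research Briefing ends → Research Briefing and Sprint Meeting overlap.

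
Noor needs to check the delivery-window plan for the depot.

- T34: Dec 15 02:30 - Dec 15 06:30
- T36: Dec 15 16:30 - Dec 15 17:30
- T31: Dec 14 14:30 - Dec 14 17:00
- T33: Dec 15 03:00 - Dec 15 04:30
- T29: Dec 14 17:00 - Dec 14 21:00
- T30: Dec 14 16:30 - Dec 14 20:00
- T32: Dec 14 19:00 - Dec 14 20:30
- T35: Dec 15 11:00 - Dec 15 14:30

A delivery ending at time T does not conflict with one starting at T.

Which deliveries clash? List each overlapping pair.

Sorted by start: T31, T30, T29, T32, T34, T33, T35, T36.
T30 starts before T31 ends → T31 and T30 overlap.
T29 starts exactly when T31 ends (back-to-back, no overlap), so nothing later overlaps T31 either.
T29 starts before T30 ends → T30 and T29 overlap.
T32 starts before T30 ends → T30 and T32 overlap.
T34 starts after T30 ends, so nothing later overlaps T30 either.
T32 starts before T29 ends → T29 and T32 overlap.
T34 starts after T29 ends, so nothing later overlaps T29 either.
T34 starts after T32 ends, so nothing later overlaps T32 either.
T33 starts before T34 ends → T34 and T33 overlap.
T35 starts after T34 ends, so nothing later overlaps T34 either.
T35 starts after T33 ends, so nothing later overlaps T33 either.
T36 starts after T35 ends.

T29 & T30, T29 & T32, T30 & T31, T30 & T32, T33 & T34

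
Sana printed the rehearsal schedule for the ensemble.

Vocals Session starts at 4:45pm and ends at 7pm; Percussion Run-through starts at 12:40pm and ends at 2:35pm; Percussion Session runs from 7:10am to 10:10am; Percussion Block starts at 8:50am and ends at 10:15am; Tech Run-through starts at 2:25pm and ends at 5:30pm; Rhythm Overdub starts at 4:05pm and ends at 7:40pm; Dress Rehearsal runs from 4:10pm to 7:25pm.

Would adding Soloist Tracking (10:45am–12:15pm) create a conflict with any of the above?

No — it doesn't clash with anything

Percussion Session: ends 10:10am at or before Soloist Tracking starts 10:45am → clear.
Percussion Block: ends 10:15am at or before Soloist Tracking starts 10:45am → clear.
Percussion Run-through: starts 12:40pm at or after Soloist Tracking ends 12:15pm → clear.
Tech Run-through: starts 2:25pm at or after Soloist Tracking ends 12:15pm → clear.
Rhythm Overdub: starts 4:05pm at or after Soloist Tracking ends 12:15pm → clear.
Dress Rehearsal: starts 4:10pm at or after Soloist Tracking ends 12:15pm → clear.
Vocals Session: starts 4:45pm at or after Soloist Tracking ends 12:15pm → clear.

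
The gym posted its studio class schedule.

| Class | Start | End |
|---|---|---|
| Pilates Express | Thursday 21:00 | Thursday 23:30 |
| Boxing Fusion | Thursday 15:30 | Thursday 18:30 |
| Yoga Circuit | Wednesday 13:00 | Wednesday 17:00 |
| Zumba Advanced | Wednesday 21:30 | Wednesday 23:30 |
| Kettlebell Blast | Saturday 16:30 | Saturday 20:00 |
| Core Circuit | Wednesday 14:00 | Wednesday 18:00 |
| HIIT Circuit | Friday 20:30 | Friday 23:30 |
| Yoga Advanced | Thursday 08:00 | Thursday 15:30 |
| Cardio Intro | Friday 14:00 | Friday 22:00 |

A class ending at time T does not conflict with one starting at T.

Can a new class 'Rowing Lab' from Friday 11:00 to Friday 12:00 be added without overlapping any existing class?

Yoga Circuit: ends Wednesday 17:00 at or before Rowing Lab starts Friday 11:00 → clear.
Core Circuit: ends Wednesday 18:00 at or before Rowing Lab starts Friday 11:00 → clear.
Zumba Advanced: ends Wednesday 23:30 at or before Rowing Lab starts Friday 11:00 → clear.
Yoga Advanced: ends Thursday 15:30 at or before Rowing Lab starts Friday 11:00 → clear.
Boxing Fusion: ends Thursday 18:30 at or before Rowing Lab starts Friday 11:00 → clear.
Pilates Express: ends Thursday 23:30 at or before Rowing Lab starts Friday 11:00 → clear.
Cardio Intro: starts Friday 14:00 at or after Rowing Lab ends Friday 12:00 → clear.
HIIT Circuit: starts Friday 20:30 at or after Rowing Lab ends Friday 12:00 → clear.
Kettlebell Blast: starts Saturday 16:30 at or after Rowing Lab ends Friday 12:00 → clear.

Yes — the slot is free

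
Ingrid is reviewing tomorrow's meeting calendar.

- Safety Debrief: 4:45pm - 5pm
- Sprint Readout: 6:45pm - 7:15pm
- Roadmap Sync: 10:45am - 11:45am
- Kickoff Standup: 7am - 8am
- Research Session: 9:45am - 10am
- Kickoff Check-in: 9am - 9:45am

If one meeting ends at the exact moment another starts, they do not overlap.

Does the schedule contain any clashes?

No

Sorted by start: Kickoff Standup, Kickoff Check-in, Research Session, Roadmap Sync, Safety Debrief, Sprint Readout.
Kickoff Check-in starts after Kickoff Standup ends — done with Kickoff Standup.
Research Session starts exactly when Kickoff Check-in ends (back-to-back, no overlap) — done with Kickoff Check-in.
Roadmap Sync starts after Research Session ends — done with Research Session.
Safety Debrief starts after Roadmap Sync ends — done with Roadmap Sync.
Sprint Readout starts after Safety Debrief ends.
Every pair is clear; the schedule has no overlaps.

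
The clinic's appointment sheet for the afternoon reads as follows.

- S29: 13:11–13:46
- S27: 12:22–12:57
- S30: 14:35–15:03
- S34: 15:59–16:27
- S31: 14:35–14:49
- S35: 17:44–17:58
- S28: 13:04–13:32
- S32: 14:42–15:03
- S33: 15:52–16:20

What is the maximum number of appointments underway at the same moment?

3

Sweep the timeline, counting +1 at each start and −1 at each end (ends before starts at a tie):
12:22 start S27 → 1
12:57 end S27 → 0
13:04 start S28 → 1
13:11 start S29 → 2
13:32 end S28 → 1
13:46 end S29 → 0
14:35 start S30 → 1
14:35 start S31 → 2
14:42 start S32 → 3
14:49 end S31 → 2
15:03 end S30 → 1
15:03 end S32 → 0
15:52 start S33 → 1
15:59 start S34 → 2
16:20 end S33 → 1
16:27 end S34 → 0
17:44 start S35 → 1
17:58 end S35 → 0
Peak is 3, at 14:42 (S30, S31, S32).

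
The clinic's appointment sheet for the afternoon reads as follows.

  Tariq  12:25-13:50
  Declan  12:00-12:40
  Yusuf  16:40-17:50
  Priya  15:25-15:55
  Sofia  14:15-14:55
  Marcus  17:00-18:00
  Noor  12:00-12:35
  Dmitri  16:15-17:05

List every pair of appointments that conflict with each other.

Sorted by start: Noor, Declan, Tariq, Sofia, Priya, Dmitri, Yusuf, Marcus.
Declan starts before Noor ends → Noor and Declan overlap.
Tariq starts before Noor ends → Noor and Tariq overlap.
Sofia starts after Noor ends — done with Noor.
Tariq starts before Declan ends → Declan and Tariq overlap.
Sofia starts after Declan ends — done with Declan.
Sofia starts after Tariq ends — done with Tariq.
Priya starts after Sofia ends — done with Sofia.
Dmitri starts after Priya ends — done with Priya.
Yusuf starts before Dmitri ends → Dmitri and Yusuf overlap.
Marcus starts before Dmitri ends → Dmitri and Marcus overlap.
Marcus starts before Yusuf ends → Yusuf and Marcus overlap.

Declan & Noor, Declan & Tariq, Dmitri & Marcus, Dmitri & Yusuf, Marcus & Yusuf, Noor & Tariq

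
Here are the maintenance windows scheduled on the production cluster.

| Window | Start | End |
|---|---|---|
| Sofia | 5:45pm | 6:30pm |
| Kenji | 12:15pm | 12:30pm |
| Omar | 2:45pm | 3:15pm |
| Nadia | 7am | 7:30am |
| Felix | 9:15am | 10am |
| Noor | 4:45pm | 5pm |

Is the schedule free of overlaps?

Check each pair: they overlap iff neither finishes before the other starts.
Sorted by start: Nadia, Felix, Kenji, Omar, Noor, Sofia.
Felix starts after Nadia ends; Nadia is clear from here.
Kenji starts after Felix ends; Felix is clear from here.
Omar starts after Kenji ends; Kenji is clear from here.
Noor starts after Omar ends; Omar is clear from here.
Sofia starts after Noor ends.
Every pair is clear; the schedule has no overlaps.

Yes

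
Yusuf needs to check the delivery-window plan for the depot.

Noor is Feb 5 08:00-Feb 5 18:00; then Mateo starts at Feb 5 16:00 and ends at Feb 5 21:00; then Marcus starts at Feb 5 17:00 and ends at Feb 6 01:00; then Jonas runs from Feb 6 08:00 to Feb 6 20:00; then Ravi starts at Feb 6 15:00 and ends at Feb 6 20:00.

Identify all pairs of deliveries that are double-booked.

Check each pair: they overlap iff neither finishes before the other starts.
Sorted by start: Noor, Mateo, Marcus, Jonas, Ravi.
Mateo starts before Noor ends → Noor and Mateo overlap.
Marcus starts before Noor ends → Noor and Marcus overlap.
Jonas starts after Noor ends; Noor is clear from here.
Marcus starts before Mateo ends → Mateo and Marcus overlap.
Jonas starts after Mateo ends; Mateo is clear from here.
Jonas starts after Marcus ends; Marcus is clear from here.
Ravi starts before Jonas ends → Jonas and Ravi overlap.

Jonas & Ravi, Marcus & Mateo, Marcus & Noor, Mateo & Noor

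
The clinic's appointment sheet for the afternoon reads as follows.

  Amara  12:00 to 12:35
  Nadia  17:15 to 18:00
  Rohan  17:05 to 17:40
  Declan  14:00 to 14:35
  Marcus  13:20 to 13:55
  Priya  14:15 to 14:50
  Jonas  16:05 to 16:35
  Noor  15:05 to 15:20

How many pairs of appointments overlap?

2

Sorted by start: Amara, Marcus, Declan, Priya, Noor, Jonas, Rohan, Nadia.
Marcus starts after Amara ends, so nothing later overlaps Amara either.
Declan starts after Marcus ends, so nothing later overlaps Marcus either.
Priya starts before Declan ends → Declan and Priya overlap.
Noor starts after Declan ends, so nothing later overlaps Declan either.
Noor starts after Priya ends, so nothing later overlaps Priya either.
Jonas starts after Noor ends, so nothing later overlaps Noor either.
Rohan starts after Jonas ends, so nothing later overlaps Jonas either.
Nadia starts before Rohan ends → Rohan and Nadia overlap.
Overlapping pairs: Declan & Priya, Nadia & Rohan — 2 in total.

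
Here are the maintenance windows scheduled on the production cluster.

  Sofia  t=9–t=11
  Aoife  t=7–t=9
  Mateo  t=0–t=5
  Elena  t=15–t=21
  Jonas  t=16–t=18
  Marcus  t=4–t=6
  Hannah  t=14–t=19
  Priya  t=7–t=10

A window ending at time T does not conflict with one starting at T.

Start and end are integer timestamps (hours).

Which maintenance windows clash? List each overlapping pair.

Check each pair: they overlap iff neither finishes before the other starts.
Sorted by start: Mateo, Marcus, Aoife, Priya, Sofia, Hannah, Elena, Jonas.
Marcus starts before Mateo ends → Mateo and Marcus overlap.
Aoife starts after Mateo ends — done with Mateo.
Aoife starts after Marcus ends — done with Marcus.
Priya starts before Aoife ends → Aoife and Priya overlap.
Sofia starts exactly when Aoife ends (back-to-back, no overlap) — done with Aoife.
Sofia starts before Priya ends → Priya and Sofia overlap.
Hannah starts after Priya ends — done with Priya.
Hannah starts after Sofia ends — done with Sofia.
Elena starts before Hannah ends → Hannah and Elena overlap.
Jonas starts before Hannah ends → Hannah and Jonas overlap.
Jonas starts before Elena ends → Elena and Jonas overlap.

Aoife & Priya, Elena & Hannah, Elena & Jonas, Hannah & Jonas, Marcus & Mateo, Priya & Sofia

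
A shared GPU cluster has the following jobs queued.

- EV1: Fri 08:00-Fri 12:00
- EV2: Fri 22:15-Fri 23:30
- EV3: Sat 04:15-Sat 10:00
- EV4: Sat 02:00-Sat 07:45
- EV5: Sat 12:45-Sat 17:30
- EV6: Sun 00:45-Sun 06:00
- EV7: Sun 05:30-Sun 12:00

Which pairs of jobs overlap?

Sorted by start: EV1, EV2, EV4, EV3, EV5, EV6, EV7.
EV2 starts after EV1 ends — done with EV1.
EV4 starts after EV2 ends — done with EV2.
EV3 starts before EV4 ends → EV4 and EV3 overlap.
EV5 starts after EV4 ends — done with EV4.
EV5 starts after EV3 ends — done with EV3.
EV6 starts after EV5 ends — done with EV5.
EV7 starts before EV6 ends → EV6 and EV7 overlap.

EV3 & EV4, EV6 & EV7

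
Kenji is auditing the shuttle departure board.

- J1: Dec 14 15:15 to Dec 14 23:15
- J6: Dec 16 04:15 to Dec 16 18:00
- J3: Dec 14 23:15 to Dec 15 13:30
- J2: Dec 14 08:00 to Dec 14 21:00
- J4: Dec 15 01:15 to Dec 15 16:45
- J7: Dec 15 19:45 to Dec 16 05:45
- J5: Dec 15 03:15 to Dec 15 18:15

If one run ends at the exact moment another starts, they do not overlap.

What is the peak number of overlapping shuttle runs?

Sort all start/end points and keep a running count:
Dec 14 08:00 start J2 → 1
Dec 14 15:15 start J1 → 2
Dec 14 21:00 end J2 → 1
Dec 14 23:15 end J1 → 0
Dec 14 23:15 start J3 → 1
Dec 15 01:15 start J4 → 2
Dec 15 03:15 start J5 → 3
Dec 15 13:30 end J3 → 2
Dec 15 16:45 end J4 → 1
Dec 15 18:15 end J5 → 0
Dec 15 19:45 start J7 → 1
Dec 16 04:15 start J6 → 2
Dec 16 05:45 end J7 → 1
Dec 16 18:00 end J6 → 0
Peak is 3, at Dec 15 03:15 (J3, J4, J5).

3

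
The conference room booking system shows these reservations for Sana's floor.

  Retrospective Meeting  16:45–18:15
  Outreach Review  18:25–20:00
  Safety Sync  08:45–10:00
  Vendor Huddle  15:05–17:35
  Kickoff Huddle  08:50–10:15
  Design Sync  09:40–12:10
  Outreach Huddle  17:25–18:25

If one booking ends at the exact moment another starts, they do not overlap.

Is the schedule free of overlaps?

No

Two intervals overlap when each starts before the other ends.
Sorted by start: Safety Sync, Kickoff Huddle, Design Sync, Vendor Huddle, Retrospective Meeting, Outreach Huddle, Outreach Review.
Kickoff Huddle starts before Safety Sync ends → Safety Sync and Kickoff Huddle overlap.
That's a conflict, so the schedule is not conflict-free.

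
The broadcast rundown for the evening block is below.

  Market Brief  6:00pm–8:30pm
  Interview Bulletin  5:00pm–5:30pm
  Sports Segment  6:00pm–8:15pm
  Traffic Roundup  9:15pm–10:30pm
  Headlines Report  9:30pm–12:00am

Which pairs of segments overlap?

Headlines Report & Traffic Roundup, Market Brief & Sports Segment

Sorted by start: Interview Bulletin, Market Brief, Sports Segment, Traffic Roundup, Headlines Report.
Market Brief starts after Interview Bulletin ends; Interview Bulletin is clear from here.
Sports Segment starts before Market Brief ends → Market Brief and Sports Segment overlap.
Traffic Roundup starts after Market Brief ends; Market Brief is clear from here.
Traffic Roundup starts after Sports Segment ends; Sports Segment is clear from here.
Headlines Report starts before Traffic Roundup ends → Traffic Roundup and Headlines Report overlap.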